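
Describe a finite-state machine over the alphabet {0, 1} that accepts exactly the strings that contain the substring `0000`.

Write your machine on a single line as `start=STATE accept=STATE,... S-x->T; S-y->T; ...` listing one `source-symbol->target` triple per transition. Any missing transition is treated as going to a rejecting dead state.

start=S0; accept=S4; S0-0->S1; S0-1->S0; S1-0->S2; S1-1->S0; S2-0->S3; S2-1->S0; S3-0->S4; S3-1->S0; S4-0->S4; S4-1->S4

States S0..S3 record the length of the longest prefix of `0000` that matches the current input suffix. Reaching S4 means `0000` has been seen, and we stay there forever. Accept from S4.
A 5-state machine:
        0   1  
>  S0   S1  S0 
   S1   S2  S0 
   S2   S3  S0 
   S3   S4  S0 
 * S4   S4  S4 
(> = start, * = accepting)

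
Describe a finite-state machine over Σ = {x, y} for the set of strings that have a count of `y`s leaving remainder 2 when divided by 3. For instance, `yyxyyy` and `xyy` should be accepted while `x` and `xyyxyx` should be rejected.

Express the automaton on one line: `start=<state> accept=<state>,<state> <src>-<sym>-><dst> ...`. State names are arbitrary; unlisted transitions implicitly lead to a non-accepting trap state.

Keep the running count of `y`s modulo 3: each `y` advances along the cycle q0 → q1 → q2 → q0 while other symbols loop. Accept at q2.
A 3-state machine:
        x   y  
>  q0   q0  q1 
   q1   q1  q2 
 * q2   q2  q0 
(> = start, * = accepting)

start=q0 accept=q2 q0-x->q0 q0-y->q1 q1-x->q1 q1-y->q2 q2-x->q2 q2-y->q0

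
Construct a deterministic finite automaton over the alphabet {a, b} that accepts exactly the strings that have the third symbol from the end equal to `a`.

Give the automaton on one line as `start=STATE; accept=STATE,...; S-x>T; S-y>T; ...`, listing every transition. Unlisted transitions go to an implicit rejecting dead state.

A DFA must remember the last 3 symbols (since which symbol is third-to-last isn't known until the input ends). Use one state per possible window of the last ≤3 symbols; accept from those whose window starts with `a`.
A 15-state machine:
          a    b  
>  S0     S1   S2 
   S1     S3   S4 
   S2     S5   S6 
   S3     S7   S8 
   S4     S9  S10 
   S5    S11  S12 
   S6    S13  S14 
 * S7     S7   S8 
 * S8     S9  S10 
 * S9    S11  S12 
 * S10   S13  S14 
   S11    S7   S8 
   S12    S9  S10 
   S13   S11  S12 
   S14   S13  S14 
(> = start, * = accepting)

start=S0; accept=S7,S8,S9,S10; S0-a>S1; S0-b>S2; S1-a>S3; S1-b>S4; S2-a>S5; S2-b>S6; S3-a>S7; S3-b>S8; S4-a>S9; S4-b>S10; S5-a>S11; S5-b>S12; S6-a>S13; S6-b>S14; S7-a>S7; S7-b>S8; S8-a>S9; S8-b>S10; S9-a>S11; S9-b>S12; S10-a>S13; S10-b>S14; S11-a>S7; S11-b>S8; S12-a>S9; S12-b>S10; S13-a>S11; S13-b>S12; S14-a>S13; S14-b>S14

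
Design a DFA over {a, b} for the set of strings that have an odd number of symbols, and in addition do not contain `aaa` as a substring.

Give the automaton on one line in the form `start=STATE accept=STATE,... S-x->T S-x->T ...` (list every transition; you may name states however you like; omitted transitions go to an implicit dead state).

start=S0 accept=S1,S2,S6 S0-a->S1 S0-b->S2 S1-a->S3 S1-b->S0 S2-a->S4 S2-b->S0 S3-a->S5 S3-b->S2 S4-a->S6 S4-b->S2 S5-a->S5 S5-b->S5 S6-a->S5 S6-b->S0

Handle the two conditions separately and then intersect. One (2 states) tracks the input length modulo 2; the other (4 states) tracks partial matches of the forbidden pattern `aaa`. Each combined state is a pair, one component from each; accept when both components accept. Equivalent product states are then merged.
7 states suffice.
        a   b  
>  S0   S1  S2 
 * S1   S3  S0 
 * S2   S4  S0 
   S3   S5  S2 
   S4   S6  S2 
   S5   S5  S5 
 * S6   S5  S0 
(> = start, * = accepting)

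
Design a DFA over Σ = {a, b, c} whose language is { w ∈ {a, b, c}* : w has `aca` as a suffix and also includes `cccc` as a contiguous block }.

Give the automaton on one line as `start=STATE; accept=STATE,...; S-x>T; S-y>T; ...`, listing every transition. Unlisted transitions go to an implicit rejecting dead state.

Run two small machines in parallel and take their product. One (4 states) tracks how much of the suffix `aca` has currently been matched; the other (5 states) tracks whether and how much of `cccc` has been seen. Each combined state is a pair, one component from each; accept when both components accept. Minimizing collapses redundant product states.
8 states suffice.
        a   b   c  
>  S0   S0  S0  S1 
   S1   S0  S0  S2 
   S2   S0  S0  S3 
   S3   S0  S0  S4 
   S4   S5  S4  S4 
   S5   S5  S4  S6 
   S6   S7  S4  S4 
 * S7   S5  S4  S6 
(> = start, * = accepting)

start=S0; accept=S7; S0-a>S0; S0-b>S0; S0-c>S1; S1-a>S0; S1-b>S0; S1-c>S2; S2-a>S0; S2-b>S0; S2-c>S3; S3-a>S0; S3-b>S0; S3-c>S4; S4-a>S5; S4-b>S4; S4-c>S4; S5-a>S5; S5-b>S4; S5-c>S6; S6-a>S7; S6-b>S4; S6-c>S4; S7-a>S5; S7-b>S4; S7-c>S6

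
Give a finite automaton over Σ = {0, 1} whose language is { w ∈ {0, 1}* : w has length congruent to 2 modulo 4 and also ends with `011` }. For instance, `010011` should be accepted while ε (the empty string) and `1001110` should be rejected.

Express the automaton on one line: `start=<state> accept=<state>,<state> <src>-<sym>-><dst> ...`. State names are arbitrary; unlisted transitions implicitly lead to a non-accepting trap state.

Handle the two conditions separately and then intersect. One (4 states) tracks the input length modulo 4; the other (4 states) tracks how much of the suffix `011` has currently been matched. Each combined state is a pair, one component from each; accept when both components accept. Minimizing collapses redundant product states.
With 7 states:
        0   1  
>  S0   S1  S1 
   S1   S2  S2 
   S2   S3  S3 
   S3   S4  S0 
   S4   S1  S5 
   S5   S2  S6 
 * S6   S3  S3 
(> = start, * = accepting)

start=S0 accept=S6 S0-0->S1 S0-1->S1 S1-0->S2 S1-1->S2 S2-0->S3 S2-1->S3 S3-0->S4 S3-1->S0 S4-0->S1 S4-1->S5 S5-0->S2 S5-1->S6 S6-0->S3 S6-1->S3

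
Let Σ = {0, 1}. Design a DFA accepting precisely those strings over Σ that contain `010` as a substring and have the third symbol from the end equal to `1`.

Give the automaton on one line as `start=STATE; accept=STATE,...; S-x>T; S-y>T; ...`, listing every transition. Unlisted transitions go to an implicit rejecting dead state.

start=A; accept=E,F,J,K; A-0>B; A-1>A; B-0>B; B-1>C; C-0>D; C-1>A; D-0>E; D-1>F; E-0>G; E-1>H; F-0>D; F-1>I; G-0>G; G-1>H; H-0>D; H-1>I; I-0>J; I-1>K; J-0>E; J-1>F; K-0>J; K-1>K

Build one automaton per condition and run them in lockstep. The first has 4 states tracking whether and how much of `010` has been seen; the second has 15 states tracking the last 3 symbols read. A product state is a pair (one from each), accepting exactly when both do. Minimizing collapses redundant product states.
An 11-state machine:
       0  1 
>  A   B  A 
   B   B  C 
   C   D  A 
   D   E  F 
 * E   G  H 
 * F   D  I 
   G   G  H 
   H   D  I 
   I   J  K 
 * J   E  F 
 * K   J  K 
(> = start, * = accepting)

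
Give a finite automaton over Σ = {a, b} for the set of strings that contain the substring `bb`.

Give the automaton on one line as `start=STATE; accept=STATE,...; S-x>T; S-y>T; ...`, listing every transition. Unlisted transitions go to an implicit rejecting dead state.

start=S0; accept=S2; S0-a>S0; S0-b>S1; S1-a>S0; S1-b>S2; S2-a>S2; S2-b>S2

Track how much of `bb` has been matched so far: state S0 is no progress, S2 is the absorbing accept state reached once `bb` has occurred. Intermediate states record partial matches; on a mismatch, fall back to the longest reusable overlap.
3 states suffice.
        a   b  
>  S0   S0  S1 
   S1   S0  S2 
 * S2   S2  S2 
(> = start, * = accepting)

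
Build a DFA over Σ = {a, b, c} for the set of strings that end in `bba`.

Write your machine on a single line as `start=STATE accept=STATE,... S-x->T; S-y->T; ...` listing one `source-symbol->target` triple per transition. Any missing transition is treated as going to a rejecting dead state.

Let each state record the length of the longest suffix of the input read so far that is also a prefix of `bba`. s1 means the last symbol is `b`; s2 means the last 2 symbols are `bb`; s3 means the last 3 symbols are `bba`. Accept only at s3, where the string currently ends in `bba`.
With 4 states:
        a   b   c  
>  s0   s0  s1  s0 
   s1   s0  s2  s0 
   s2   s3  s2  s0 
 * s3   s0  s1  s0 
(> = start, * = accepting)

start=s0; accept=s3; s0-a->s0; s0-b->s1; s0-c->s0; s1-a->s0; s1-b->s2; s1-c->s0; s2-a->s3; s2-b->s2; s2-c->s0; s3-a->s0; s3-b->s1; s3-c->s0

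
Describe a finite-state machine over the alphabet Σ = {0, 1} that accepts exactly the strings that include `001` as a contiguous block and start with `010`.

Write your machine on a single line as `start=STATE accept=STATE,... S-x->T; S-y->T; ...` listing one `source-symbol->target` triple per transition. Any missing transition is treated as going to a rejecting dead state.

Run two small machines in parallel and take their product. The first has 4 states tracking whether and how much of `001` has been seen; the second has 5 states tracking whether the input so far still matches the prefix `010`. A product state is a pair (one from each), accepting exactly when both do.
       0  1 
>  A   B  C 
   B   D  E 
   C   F  C 
   D   D  G 
   E   H  C 
   F   D  C 
   G   G  G 
   H   I  J 
   I   I  K 
   J   H  J 
 * K   K  K 
(> = start, * = accepting)

start=A; accept=K; A-0->B; A-1->C; B-0->D; B-1->E; C-0->F; C-1->C; D-0->D; D-1->G; E-0->H; E-1->C; F-0->D; F-1->C; G-0->G; G-1->G; H-0->I; H-1->J; I-0->I; I-1->K; J-0->H; J-1->J; K-0->K; K-1->K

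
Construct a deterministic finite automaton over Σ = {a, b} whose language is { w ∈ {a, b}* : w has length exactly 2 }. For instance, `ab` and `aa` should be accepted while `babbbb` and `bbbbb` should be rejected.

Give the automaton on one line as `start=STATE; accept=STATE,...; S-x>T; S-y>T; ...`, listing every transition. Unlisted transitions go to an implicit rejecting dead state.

Count input length up to 3: every symbol moves from s0 toward s3, which means 'more than 2' and absorbs. Accept from {s2}.
4 states suffice.
        a   b  
>  s0   s1  s1 
   s1   s2  s2 
 * s2   s3  s3 
   s3   s3  s3 
(> = start, * = accepting)

start=s0; accept=s2; s0-a>s1; s0-b>s1; s1-a>s2; s1-b>s2; s2-a>s3; s2-b>s3; s3-a>s3; s3-b>s3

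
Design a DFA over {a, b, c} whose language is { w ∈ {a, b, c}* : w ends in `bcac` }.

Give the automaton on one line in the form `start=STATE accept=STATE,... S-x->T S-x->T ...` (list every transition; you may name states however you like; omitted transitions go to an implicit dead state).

Let each state record the length of the longest suffix of the input read so far that is also a prefix of `bcac`. q1 means the last symbol is `b`; q2 means the last 2 symbols are `bc`; q3 means the last 3 symbols are `bca`; q4 means the last 4 symbols are `bcac`. Accept only at q4, where the string currently ends in `bcac`.
        a   b   c  
>  q0   q0  q1  q0 
   q1   q0  q1  q2 
   q2   q3  q1  q0 
   q3   q0  q1  q4 
 * q4   q0  q1  q0 
(> = start, * = accepting)

start=q0 accept=q4 q0-a->q0 q0-b->q1 q0-c->q0 q1-a->q0 q1-b->q1 q1-c->q2 q2-a->q3 q2-b->q1 q2-c->q0 q3-a->q0 q3-b->q1 q3-c->q4 q4-a->q0 q4-b->q1 q4-c->q0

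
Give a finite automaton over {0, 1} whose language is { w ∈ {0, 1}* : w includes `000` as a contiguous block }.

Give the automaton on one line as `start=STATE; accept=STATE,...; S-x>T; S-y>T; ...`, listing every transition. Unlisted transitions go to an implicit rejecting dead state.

start=q0; accept=q3; q0-0>q1; q0-1>q0; q1-0>q2; q1-1>q0; q2-0>q3; q2-1>q0; q3-0>q3; q3-1>q3

States q0..q2 record the length of the longest prefix of `000` that matches the current input suffix. Reaching q3 means `000` has been seen, and we stay there forever. Accept from q3.
        0   1  
>  q0   q1  q0 
   q1   q2  q0 
   q2   q3  q0 
 * q3   q3  q3 
(> = start, * = accepting)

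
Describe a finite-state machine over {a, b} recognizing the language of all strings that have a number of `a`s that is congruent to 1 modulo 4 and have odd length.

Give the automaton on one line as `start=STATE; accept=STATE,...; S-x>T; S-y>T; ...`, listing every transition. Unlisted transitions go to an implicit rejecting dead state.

start=s0; accept=s1; s0-a>s1; s0-b>s2; s1-a>s3; s1-b>s4; s2-a>s4; s2-b>s0; s3-a>s5; s3-b>s6; s4-a>s6; s4-b>s1; s5-a>s0; s5-b>s7; s6-a>s7; s6-b>s3; s7-a>s2; s7-b>s5

Run two small machines in parallel and take their product. One (4 states) tracks the count of `a`s modulo 4; the other (2 states) tracks the input length modulo 2. Each combined state is a pair, one component from each; accept when both components accept.
An 8-state machine:
        a   b  
>  s0   s1  s2 
 * s1   s3  s4 
   s2   s4  s0 
   s3   s5  s6 
   s4   s6  s1 
   s5   s0  s7 
   s6   s7  s3 
   s7   s2  s5 
(> = start, * = accepting)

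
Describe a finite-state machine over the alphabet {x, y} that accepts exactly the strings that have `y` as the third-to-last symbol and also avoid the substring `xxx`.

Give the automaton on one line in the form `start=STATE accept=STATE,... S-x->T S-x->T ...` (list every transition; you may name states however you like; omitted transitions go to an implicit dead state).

Run two small machines in parallel and take their product. One (15 states) tracks the last 3 symbols read; the other (4 states) tracks partial matches of the forbidden pattern `xxx`. Each combined state is a pair, one component from each; accept when both components accept.
A 22-state machine:
          x    y  
>  q0     q1   q2 
   q1     q3   q4 
   q2     q5   q6 
   q3     q7   q8 
   q4     q9  q10 
   q5    q11  q12 
   q6    q13  q14 
   q7     q7  q15 
   q8     q9  q10 
   q9    q11  q12 
   q10   q13  q14 
 * q11    q7   q8 
 * q12    q9  q10 
 * q13   q11  q12 
 * q14   q13  q14 
   q15   q16  q17 
   q16   q18  q19 
   q17   q20  q21 
   q18    q7  q15 
   q19   q16  q17 
   q20   q18  q19 
   q21   q20  q21 
(> = start, * = accepting)

start=q0 accept=q11,q12,q13,q14 q0-x->q1 q0-y->q2 q1-x->q3 q1-y->q4 q2-x->q5 q2-y->q6 q3-x->q7 q3-y->q8 q4-x->q9 q4-y->q10 q5-x->q11 q5-y->q12 q6-x->q13 q6-y->q14 q7-x->q7 q7-y->q15 q8-x->q9 q8-y->q10 q9-x->q11 q9-y->q12 q10-x->q13 q10-y->q14 q11-x->q7 q11-y->q8 q12-x->q9 q12-y->q10 q13-x->q11 q13-y->q12 q14-x->q13 q14-y->q14 q15-x->q16 q15-y->q17 q16-x->q18 q16-y->q19 q17-x->q20 q17-y->q21 q18-x->q7 q18-y->q15 q19-x->q16 q19-y->q17 q20-x->q18 q20-y->q19 q21-x->q20 q21-y->q21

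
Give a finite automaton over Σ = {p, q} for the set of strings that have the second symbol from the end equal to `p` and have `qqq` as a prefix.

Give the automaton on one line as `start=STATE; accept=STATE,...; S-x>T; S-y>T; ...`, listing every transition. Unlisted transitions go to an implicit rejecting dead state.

start=s0; accept=s10,s11; s0-p>s1; s0-q>s2; s1-p>s3; s1-q>s4; s2-p>s5; s2-q>s6; s3-p>s3; s3-q>s4; s4-p>s5; s4-q>s7; s5-p>s3; s5-q>s4; s6-p>s5; s6-q>s8; s7-p>s5; s7-q>s7; s8-p>s9; s8-q>s8; s9-p>s10; s9-q>s11; s10-p>s10; s10-q>s11; s11-p>s9; s11-q>s8

Build one automaton per condition and run them in lockstep. One (7 states) tracks the last 2 symbols read; the other (5 states) tracks whether the input so far still matches the prefix `qqq`. Each combined state is a pair, one component from each; accept when both components accept.
          p    q  
>  s0     s1   s2 
   s1     s3   s4 
   s2     s5   s6 
   s3     s3   s4 
   s4     s5   s7 
   s5     s3   s4 
   s6     s5   s8 
   s7     s5   s7 
   s8     s9   s8 
   s9    s10  s11 
 * s10   s10  s11 
 * s11    s9   s8 
(> = start, * = accepting)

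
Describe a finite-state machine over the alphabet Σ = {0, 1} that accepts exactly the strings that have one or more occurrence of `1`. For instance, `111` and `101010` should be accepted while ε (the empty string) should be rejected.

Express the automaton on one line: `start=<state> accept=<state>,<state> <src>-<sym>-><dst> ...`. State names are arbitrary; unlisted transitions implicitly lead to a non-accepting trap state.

Only the number of `1`s matters, and only up to 2. Make a chain A → B → C advanced by each `1` (with C absorbing); every other symbol self-loops. The accepting set is {B, C}.
A 3-state machine:
       0  1 
>  A   A  B 
 * B   B  C 
 * C   C  C 
(> = start, * = accepting)

start=A accept=B,C A-0->A A-1->B B-0->B B-1->C C-0->C C-1->C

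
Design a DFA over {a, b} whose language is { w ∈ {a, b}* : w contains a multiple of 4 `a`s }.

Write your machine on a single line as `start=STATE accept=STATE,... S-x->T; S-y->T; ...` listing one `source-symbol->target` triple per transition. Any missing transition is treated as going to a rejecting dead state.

Keep the running count of `a`s modulo 4: each `a` advances along the cycle q0 → q1 → q2 → q3 → q0 while other symbols loop. Accept at q0.
A 4-state machine:
        a   b  
>* q0   q1  q0 
   q1   q2  q1 
   q2   q3  q2 
   q3   q0  q3 
(> = start, * = accepting)

start=q0; accept=q0; q0-a->q1; q0-b->q0; q1-a->q2; q1-b->q1; q2-a->q3; q2-b->q2; q3-a->q0; q3-b->q3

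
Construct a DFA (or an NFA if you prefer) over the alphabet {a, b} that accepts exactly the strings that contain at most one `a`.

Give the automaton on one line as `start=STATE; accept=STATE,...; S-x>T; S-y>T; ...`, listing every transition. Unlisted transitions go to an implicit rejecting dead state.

start=q0; accept=q0,q1; q0-a>q1; q0-b>q0; q1-a>q2; q1-b>q1; q2-a>q2; q2-b>q2

Only the number of `a`s matters, and only up to 2. Make a chain q0 → q1 → q2 advanced by each `a` (with q2 absorbing); every other symbol self-loops. The accepting set is {q0, q1}.
A 3-state machine:
        a   b  
>* q0   q1  q0 
 * q1   q2  q1 
   q2   q2  q2 
(> = start, * = accepting)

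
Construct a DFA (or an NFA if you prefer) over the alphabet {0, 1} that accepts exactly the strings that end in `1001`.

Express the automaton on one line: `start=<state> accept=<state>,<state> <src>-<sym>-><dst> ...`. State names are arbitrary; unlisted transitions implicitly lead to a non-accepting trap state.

Let each state record the length of the longest suffix of the input read so far that is also a prefix of `1001`. q1 means the last symbol is `1`; q2 means the last 2 symbols are `10`; q3 means the last 3 symbols are `100`; q4 means the last 4 symbols are `1001`. Accept only at q4, where the string currently ends in `1001`.
With 5 states:
        0   1  
>  q0   q0  q1 
   q1   q2  q1 
   q2   q3  q1 
   q3   q0  q4 
 * q4   q2  q1 
(> = start, * = accepting)

start=q0 accept=q4 q0-0->q0 q0-1->q1 q1-0->q2 q1-1->q1 q2-0->q3 q2-1->q1 q3-0->q0 q3-1->q4 q4-0->q2 q4-1->q1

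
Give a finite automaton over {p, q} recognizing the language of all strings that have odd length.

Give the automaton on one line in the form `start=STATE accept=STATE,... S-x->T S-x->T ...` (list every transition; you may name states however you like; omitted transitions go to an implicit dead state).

start=s0 accept=s1 s0-p->s1 s0-q->s1 s1-p->s0 s1-q->s0

Count input length modulo 2: every symbol advances one step around the cycle s0 → s1 → s0. Accept at s1.
2 states suffice.
        p   q  
>  s0   s1  s1 
 * s1   s0  s0 
(> = start, * = accepting)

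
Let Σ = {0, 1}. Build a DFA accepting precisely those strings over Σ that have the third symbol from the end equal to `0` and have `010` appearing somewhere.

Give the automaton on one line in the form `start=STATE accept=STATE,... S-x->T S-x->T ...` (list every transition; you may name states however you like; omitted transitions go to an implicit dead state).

Run two small machines in parallel and take their product. One (15 states) tracks the last 3 symbols read; the other (4 states) tracks whether and how much of `010` has been seen. Each combined state is a pair, one component from each; accept when both components accept. After merging equivalent states the machine shrinks.
          0    1  
>  q0     q1   q0 
   q1     q1   q2 
   q2     q3   q0 
 * q3     q4   q5 
   q4     q6   q7 
   q5     q3   q8 
 * q6     q6   q7 
 * q7     q3   q8 
 * q8     q9  q10 
   q9     q4   q5 
   q10    q9  q10 
(> = start, * = accepting)

start=q0 accept=q3,q6,q7,q8 q0-0->q1 q0-1->q0 q1-0->q1 q1-1->q2 q2-0->q3 q2-1->q0 q3-0->q4 q3-1->q5 q4-0->q6 q4-1->q7 q5-0->q3 q5-1->q8 q6-0->q6 q6-1->q7 q7-0->q3 q7-1->q8 q8-0->q9 q8-1->q10 q9-0->q4 q9-1->q5 q10-0->q9 q10-1->q10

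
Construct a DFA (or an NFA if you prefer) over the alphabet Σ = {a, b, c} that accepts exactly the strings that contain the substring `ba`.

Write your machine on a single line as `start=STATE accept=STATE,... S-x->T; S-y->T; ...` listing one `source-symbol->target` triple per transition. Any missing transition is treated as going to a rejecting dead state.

States q0..q1 record the length of the longest prefix of `ba` that matches the current input suffix. Reaching q2 means `ba` has been seen, and we stay there forever. Accept from q2.
3 states suffice.
        a   b   c  
>  q0   q0  q1  q0 
   q1   q2  q1  q0 
 * q2   q2  q2  q2 
(> = start, * = accepting)

start=q0; accept=q2; q0-a->q0; q0-b->q1; q0-c->q0; q1-a->q2; q1-b->q1; q1-c->q0; q2-a->q2; q2-b->q2; q2-c->q2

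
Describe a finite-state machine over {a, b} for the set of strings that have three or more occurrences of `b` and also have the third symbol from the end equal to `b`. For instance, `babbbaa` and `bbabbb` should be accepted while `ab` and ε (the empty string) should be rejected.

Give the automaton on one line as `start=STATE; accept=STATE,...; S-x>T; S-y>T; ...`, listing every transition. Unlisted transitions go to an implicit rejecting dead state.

start=S0; accept=S6,S9,S10,S13; S0-a>S0; S0-b>S1; S1-a>S2; S1-b>S3; S2-a>S2; S2-b>S4; S3-a>S5; S3-b>S6; S4-a>S5; S4-b>S7; S5-a>S8; S5-b>S9; S6-a>S10; S6-b>S6; S7-a>S10; S7-b>S6; S8-a>S8; S8-b>S11; S9-a>S12; S9-b>S7; S10-a>S13; S10-b>S9; S11-a>S12; S11-b>S7; S12-a>S13; S12-b>S9; S13-a>S8; S13-b>S11

Run two small machines in parallel and take their product. The first has 5 states tracking the count of `b`s, saturating at 4; the second has 15 states tracking the last 3 symbols read. A product state is a pair (one from each), accepting exactly when both do. Minimizing collapses redundant product states.
          a    b  
>  S0     S0   S1 
   S1     S2   S3 
   S2     S2   S4 
   S3     S5   S6 
   S4     S5   S7 
   S5     S8   S9 
 * S6    S10   S6 
   S7    S10   S6 
   S8     S8  S11 
 * S9    S12   S7 
 * S10   S13   S9 
   S11   S12   S7 
   S12   S13   S9 
 * S13    S8  S11 
(> = start, * = accepting)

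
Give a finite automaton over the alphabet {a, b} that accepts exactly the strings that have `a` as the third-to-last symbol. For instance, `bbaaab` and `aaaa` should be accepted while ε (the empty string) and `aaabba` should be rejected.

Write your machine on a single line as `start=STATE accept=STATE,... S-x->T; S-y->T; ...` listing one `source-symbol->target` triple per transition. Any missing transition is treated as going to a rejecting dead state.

Because acceptance depends on a position counted from the end, the machine has to buffer the most recent 3 symbols. Make each state the string of the last up-to-3 symbols read; on input `x` shift the window left and append `x`. Accept when the buffered window has length 3 and begins with `a`.
With 15 states:
          a    b  
>  S0     S1   S2 
   S1     S3   S4 
   S2     S5   S6 
   S3     S7   S8 
   S4     S9  S10 
   S5    S11  S12 
   S6    S13  S14 
 * S7     S7   S8 
 * S8     S9  S10 
 * S9    S11  S12 
 * S10   S13  S14 
   S11    S7   S8 
   S12    S9  S10 
   S13   S11  S12 
   S14   S13  S14 
(> = start, * = accepting)

start=S0; accept=S7,S8,S9,S10; S0-a->S1; S0-b->S2; S1-a->S3; S1-b->S4; S2-a->S5; S2-b->S6; S3-a->S7; S3-b->S8; S4-a->S9; S4-b->S10; S5-a->S11; S5-b->S12; S6-a->S13; S6-b->S14; S7-a->S7; S7-b->S8; S8-a->S9; S8-b->S10; S9-a->S11; S9-b->S12; S10-a->S13; S10-b->S14; S11-a->S7; S11-b->S8; S12-a->S9; S12-b->S10; S13-a->S11; S13-b->S12; S14-a->S13; S14-b->S14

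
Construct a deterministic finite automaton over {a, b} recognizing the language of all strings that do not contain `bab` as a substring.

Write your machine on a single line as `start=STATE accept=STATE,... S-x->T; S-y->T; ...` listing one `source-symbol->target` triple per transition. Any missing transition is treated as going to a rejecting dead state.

start=q0; accept=q0,q1,q2; q0-a->q0; q0-b->q1; q1-a->q2; q1-b->q1; q2-a->q0; q2-b->q3; q3-a->q3; q3-b->q3

This is the complement of 'contains `bab`'. Use the same substring-matching states — q0 through q3 holding how much of `bab` has just been matched — but flip the accepting set: everything except the trap q3 accepts.
With 4 states:
        a   b  
>* q0   q0  q1 
 * q1   q2  q1 
 * q2   q0  q3 
   q3   q3  q3 
(> = start, * = accepting)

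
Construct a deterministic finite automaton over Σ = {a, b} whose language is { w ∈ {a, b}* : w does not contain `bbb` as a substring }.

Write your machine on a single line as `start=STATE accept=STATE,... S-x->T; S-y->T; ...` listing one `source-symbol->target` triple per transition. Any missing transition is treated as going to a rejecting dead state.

start=S0; accept=S0,S1,S2; S0-a->S0; S0-b->S1; S1-a->S0; S1-b->S2; S2-a->S0; S2-b->S3; S3-a->S3; S3-b->S3

This is the complement of 'contains `bbb`'. Use the same substring-matching states — S0 through S3 holding how much of `bbb` has just been matched — but flip the accepting set: everything except the trap S3 accepts.
        a   b  
>* S0   S0  S1 
 * S1   S0  S2 
 * S2   S0  S3 
   S3   S3  S3 
(> = start, * = accepting)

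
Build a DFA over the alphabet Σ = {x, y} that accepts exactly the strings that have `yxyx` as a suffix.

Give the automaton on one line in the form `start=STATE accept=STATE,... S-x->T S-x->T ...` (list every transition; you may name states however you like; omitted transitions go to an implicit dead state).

start=s0 accept=s4 s0-x->s0 s0-y->s1 s1-x->s2 s1-y->s1 s2-x->s0 s2-y->s3 s3-x->s4 s3-y->s1 s4-x->s0 s4-y->s3

Let each state record the length of the longest suffix of the input read so far that is also a prefix of `yxyx`. s1 means the last symbol is `y`; s2 means the last 2 symbols are `yx`; s3 means the last 3 symbols are `yxy`; s4 means the last 4 symbols are `yxyx`. Accept only at s4, where the string currently ends in `yxyx`.
5 states suffice.
        x   y  
>  s0   s0  s1 
   s1   s2  s1 
   s2   s0  s3 
   s3   s4  s1 
 * s4   s0  s3 
(> = start, * = accepting)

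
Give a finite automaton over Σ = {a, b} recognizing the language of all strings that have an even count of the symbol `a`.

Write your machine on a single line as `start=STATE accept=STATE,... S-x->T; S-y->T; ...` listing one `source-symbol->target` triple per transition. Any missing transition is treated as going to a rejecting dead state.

Keep the running count of `a`s modulo 2: each `a` advances along the cycle q0 → q1 → q0 while other symbols loop. Accept at q0.
        a   b  
>* q0   q1  q0 
   q1   q0  q1 
(> = start, * = accepting)

start=q0; accept=q0; q0-a->q1; q0-b->q0; q1-a->q0; q1-b->q1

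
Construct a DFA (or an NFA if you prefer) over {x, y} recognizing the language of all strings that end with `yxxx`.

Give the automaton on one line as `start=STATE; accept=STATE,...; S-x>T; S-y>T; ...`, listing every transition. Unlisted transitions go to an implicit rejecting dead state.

Remember how much of `yxxx` the current input suffix matches. State q0 means no match yet; q1 means the last symbol is `y`; q2 means the last 2 symbols are `yx`; q3 means the last 3 symbols are `yxx`; q4 means the last 4 symbols are `yxxx`. Only q4 accepts. On a mismatch, fall back to the longest proper suffix that is still a prefix of `yxxx`.
        x   y  
>  q0   q0  q1 
   q1   q2  q1 
   q2   q3  q1 
   q3   q4  q1 
 * q4   q0  q1 
(> = start, * = accepting)

start=q0; accept=q4; q0-x>q0; q0-y>q1; q1-x>q2; q1-y>q1; q2-x>q3; q2-y>q1; q3-x>q4; q3-y>q1; q4-x>q0; q4-y>q1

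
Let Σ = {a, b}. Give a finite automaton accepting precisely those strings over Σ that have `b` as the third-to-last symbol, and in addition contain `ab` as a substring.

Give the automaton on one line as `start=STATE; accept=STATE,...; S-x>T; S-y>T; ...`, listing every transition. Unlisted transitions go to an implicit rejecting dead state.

Build one automaton per condition and run them in lockstep. The first has 15 states tracking the last 3 symbols read; the second has 3 states tracking whether and how much of `ab` has been seen. A product state is a pair (one from each), accepting exactly when both do. After merging equivalent states the machine shrinks.
          a    b  
>  q0     q1   q2 
   q1     q1   q3 
   q2     q4   q2 
   q3     q5   q6 
   q4     q1   q7 
   q5     q8   q7 
   q6     q9  q10 
 * q7     q5   q6 
 * q8     q1   q3 
 * q9     q8   q7 
 * q10    q9  q10 
(> = start, * = accepting)

start=q0; accept=q7,q8,q9,q10; q0-a>q1; q0-b>q2; q1-a>q1; q1-b>q3; q2-a>q4; q2-b>q2; q3-a>q5; q3-b>q6; q4-a>q1; q4-b>q7; q5-a>q8; q5-b>q7; q6-a>q9; q6-b>q10; q7-a>q5; q7-b>q6; q8-a>q1; q8-b>q3; q9-a>q8; q9-b>q7; q10-a>q9; q10-b>q10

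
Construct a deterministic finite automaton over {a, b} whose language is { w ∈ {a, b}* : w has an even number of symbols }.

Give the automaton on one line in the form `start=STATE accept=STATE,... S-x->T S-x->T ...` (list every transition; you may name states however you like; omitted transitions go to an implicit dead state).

Count input length modulo 2: every symbol advances one step around the cycle q0 → q1 → q0. Accept at q0.
2 states suffice.
        a   b  
>* q0   q1  q1 
   q1   q0  q0 
(> = start, * = accepting)

start=q0 accept=q0 q0-a->q1 q0-b->q1 q1-a->q0 q1-b->q0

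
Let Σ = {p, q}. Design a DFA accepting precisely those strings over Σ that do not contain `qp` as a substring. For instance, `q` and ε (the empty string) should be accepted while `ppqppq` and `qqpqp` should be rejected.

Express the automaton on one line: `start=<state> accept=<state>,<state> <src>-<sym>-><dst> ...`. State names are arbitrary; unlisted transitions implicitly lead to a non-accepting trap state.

This is the complement of 'contains `qp`'. Use the same substring-matching states — A through C holding how much of `qp` has just been matched — but flip the accepting set: everything except the trap C accepts.
A 3-state machine:
       p  q 
>* A   A  B 
 * B   C  B 
   C   C  C 
(> = start, * = accepting)

start=A accept=A,B A-p->A A-q->B B-p->C B-q->B C-p->C C-q->C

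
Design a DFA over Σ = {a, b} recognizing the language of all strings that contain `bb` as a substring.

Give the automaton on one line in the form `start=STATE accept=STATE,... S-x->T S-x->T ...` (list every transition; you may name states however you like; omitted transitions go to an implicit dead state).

States S0..S1 record the length of the longest prefix of `bb` that matches the current input suffix. Reaching S2 means `bb` has been seen, and we stay there forever. Accept from S2.
        a   b  
>  S0   S0  S1 
   S1   S0  S2 
 * S2   S2  S2 
(> = start, * = accepting)

start=S0 accept=S2 S0-a->S0 S0-b->S1 S1-a->S0 S1-b->S2 S2-a->S2 S2-b->S2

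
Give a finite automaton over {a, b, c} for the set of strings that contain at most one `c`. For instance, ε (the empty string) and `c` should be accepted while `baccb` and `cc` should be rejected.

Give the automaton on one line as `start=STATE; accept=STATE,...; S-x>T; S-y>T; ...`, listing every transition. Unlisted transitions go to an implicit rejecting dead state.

start=s0; accept=s0,s1; s0-a>s0; s0-b>s0; s0-c>s1; s1-a>s1; s1-b>s1; s1-c>s2; s2-a>s2; s2-b>s2; s2-c>s2

Count `c`s, saturating at 2: state s0 means no `c` yet, s1 means one `c` seen, s2 means more than one. Each `c` increments (capped at s2); other symbols loop. Accept from {s0, s1}.
With 3 states:
        a   b   c  
>* s0   s0  s0  s1 
 * s1   s1  s1  s2 
   s2   s2  s2  s2 
(> = start, * = accepting)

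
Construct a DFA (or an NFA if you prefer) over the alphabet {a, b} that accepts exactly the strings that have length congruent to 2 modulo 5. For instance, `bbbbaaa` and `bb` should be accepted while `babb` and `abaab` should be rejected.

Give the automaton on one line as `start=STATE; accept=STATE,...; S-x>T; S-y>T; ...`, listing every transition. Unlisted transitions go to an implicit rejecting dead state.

start=s0; accept=s2; s0-a>s1; s0-b>s1; s1-a>s2; s1-b>s2; s2-a>s3; s2-b>s3; s3-a>s4; s3-b>s4; s4-a>s0; s4-b>s0

Only the length mod 5 matters, so use a 5-cycle: from any state, every input symbol moves to the next state, wrapping s4 back to s0. Mark s2 accepting.
5 states suffice.
        a   b  
>  s0   s1  s1 
   s1   s2  s2 
 * s2   s3  s3 
   s3   s4  s4 
   s4   s0  s0 
(> = start, * = accepting)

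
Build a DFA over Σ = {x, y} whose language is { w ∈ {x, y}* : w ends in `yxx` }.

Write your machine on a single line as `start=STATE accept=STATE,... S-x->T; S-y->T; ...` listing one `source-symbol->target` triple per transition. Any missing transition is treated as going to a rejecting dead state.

start=A; accept=D; A-x->A; A-y->B; B-x->C; B-y->B; C-x->D; C-y->B; D-x->A; D-y->B

Remember how much of `yxx` the current input suffix matches. State A means no match yet; B means the last symbol is `y`; C means the last 2 symbols are `yx`; D means the last 3 symbols are `yxx`. Only D accepts. On a mismatch, fall back to the longest proper suffix that is still a prefix of `yxx`.
4 states suffice.
       x  y 
>  A   A  B 
   B   C  B 
   C   D  B 
 * D   A  B 
(> = start, * = accepting)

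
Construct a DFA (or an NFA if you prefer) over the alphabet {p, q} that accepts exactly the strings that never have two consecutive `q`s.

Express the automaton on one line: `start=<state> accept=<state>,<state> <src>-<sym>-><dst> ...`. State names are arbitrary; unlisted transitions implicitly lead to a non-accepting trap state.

Track partial matches of the forbidden pattern `qq`. State C is a dead state reached once `qq` has occurred; every other state accepts. A means no part of `qq` is currently matched.
3 states suffice.
       p  q 
>* A   A  B 
 * B   A  C 
   C   C  C 
(> = start, * = accepting)

start=A accept=A,B A-p->A A-q->B B-p->A B-q->C C-p->C C-q->C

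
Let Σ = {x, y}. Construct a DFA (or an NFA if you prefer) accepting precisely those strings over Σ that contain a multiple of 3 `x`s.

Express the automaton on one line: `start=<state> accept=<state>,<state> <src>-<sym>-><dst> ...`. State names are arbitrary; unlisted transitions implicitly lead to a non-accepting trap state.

The only thing that matters is how many `x`s have appeared, reduced mod 3. Use one state per residue: q0 for 0, …, q2 for 2. Reading `x` moves to the next residue; anything else stays put. q0 is accepting.
3 states suffice.
        x   y  
>* q0   q1  q0 
   q1   q2  q1 
   q2   q0  q2 
(> = start, * = accepting)

start=q0 accept=q0 q0-x->q1 q0-y->q0 q1-x->q2 q1-y->q1 q2-x->q0 q2-y->q2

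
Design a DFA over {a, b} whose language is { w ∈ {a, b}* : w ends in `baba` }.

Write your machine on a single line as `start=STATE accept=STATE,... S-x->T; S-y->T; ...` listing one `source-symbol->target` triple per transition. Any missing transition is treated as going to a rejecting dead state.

start=q0; accept=q4; q0-a->q0; q0-b->q1; q1-a->q2; q1-b->q1; q2-a->q0; q2-b->q3; q3-a->q4; q3-b->q1; q4-a->q0; q4-b->q3

Let each state record the length of the longest suffix of the input read so far that is also a prefix of `baba`. q1 means the last symbol is `b`; q2 means the last 2 symbols are `ba`; q3 means the last 3 symbols are `bab`; q4 means the last 4 symbols are `baba`. Accept only at q4, where the string currently ends in `baba`.
A 5-state machine:
        a   b  
>  q0   q0  q1 
   q1   q2  q1 
   q2   q0  q3 
   q3   q4  q1 
 * q4   q0  q3 
(> = start, * = accepting)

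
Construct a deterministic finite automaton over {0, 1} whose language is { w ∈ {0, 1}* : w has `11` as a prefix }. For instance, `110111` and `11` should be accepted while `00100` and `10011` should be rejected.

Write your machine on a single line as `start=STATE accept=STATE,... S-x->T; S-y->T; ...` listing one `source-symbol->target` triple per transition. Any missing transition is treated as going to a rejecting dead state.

start=S0; accept=S2; S0-0->S3; S0-1->S1; S1-0->S3; S1-1->S2; S2-0->S2; S2-1->S2; S3-0->S3; S3-1->S3

Walk along `11` while the input agrees: from S0 take `1` to S1, and so on. Any deviation drops to the rejecting sink S3. Once S2 is reached the prefix is confirmed and every continuation is accepted.
With 4 states:
        0   1  
>  S0   S3  S1 
   S1   S3  S2 
 * S2   S2  S2 
   S3   S3  S3 
(> = start, * = accepting)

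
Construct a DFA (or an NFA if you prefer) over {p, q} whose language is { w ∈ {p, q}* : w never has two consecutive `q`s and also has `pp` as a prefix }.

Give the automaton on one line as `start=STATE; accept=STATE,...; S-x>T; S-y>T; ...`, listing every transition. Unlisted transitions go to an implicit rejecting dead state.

Handle the two conditions separately and then intersect. One (3 states) tracks partial matches of the forbidden pattern `qq`; the other (4 states) tracks whether the input so far still matches the prefix `pp`. Each combined state is a pair, one component from each; accept when both components accept.
        p   q  
>  s0   s1  s2 
   s1   s3  s2 
   s2   s4  s5 
 * s3   s3  s6 
   s4   s4  s2 
   s5   s5  s5 
 * s6   s3  s7 
   s7   s7  s7 
(> = start, * = accepting)

start=s0; accept=s3,s6; s0-p>s1; s0-q>s2; s1-p>s3; s1-q>s2; s2-p>s4; s2-q>s5; s3-p>s3; s3-q>s6; s4-p>s4; s4-q>s2; s5-p>s5; s5-q>s5; s6-p>s3; s6-q>s7; s7-p>s7; s7-q>s7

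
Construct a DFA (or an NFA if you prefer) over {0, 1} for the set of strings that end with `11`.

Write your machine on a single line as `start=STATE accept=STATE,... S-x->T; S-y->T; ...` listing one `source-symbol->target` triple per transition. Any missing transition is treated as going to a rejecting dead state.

start=A; accept=C; A-0->A; A-1->B; B-0->A; B-1->C; C-0->A; C-1->C

Let each state record the length of the longest suffix of the input read so far that is also a prefix of `11`. B means the last symbol is `1`; C means the last 2 symbols are `11`. Accept only at C, where the string currently ends in `11`.
A 3-state machine:
       0  1 
>  A   A  B 
   B   A  C 
 * C   A  C 
(> = start, * = accepting)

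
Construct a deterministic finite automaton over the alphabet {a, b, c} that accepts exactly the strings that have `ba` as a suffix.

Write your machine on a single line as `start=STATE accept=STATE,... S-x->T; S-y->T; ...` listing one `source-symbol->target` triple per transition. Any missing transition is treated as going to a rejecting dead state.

start=q0; accept=q2; q0-a->q0; q0-b->q1; q0-c->q0; q1-a->q2; q1-b->q1; q1-c->q0; q2-a->q0; q2-b->q1; q2-c->q0

Let each state record the length of the longest suffix of the input read so far that is also a prefix of `ba`. q1 means the last symbol is `b`; q2 means the last 2 symbols are `ba`. Accept only at q2, where the string currently ends in `ba`.
3 states suffice.
        a   b   c  
>  q0   q0  q1  q0 
   q1   q2  q1  q0 
 * q2   q0  q1  q0 
(> = start, * = accepting)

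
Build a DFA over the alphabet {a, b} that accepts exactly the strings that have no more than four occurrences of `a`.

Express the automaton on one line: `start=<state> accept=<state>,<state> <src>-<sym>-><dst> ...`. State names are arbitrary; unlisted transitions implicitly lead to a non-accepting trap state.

start=q0 accept=q0,q1,q2,q3,q4 q0-a->q1 q0-b->q0 q1-a->q2 q1-b->q1 q2-a->q3 q2-b->q2 q3-a->q4 q3-b->q3 q4-a->q5 q4-b->q4 q5-a->q5 q5-b->q5

Count `a`s, saturating at 5: states q0 through q4 mean 0 through 4 `a`s seen; q5 means more than 4. Each `a` increments (capped at q5); other symbols loop. Accept from {q0, q1, q2, q3, q4}.
A 6-state machine:
        a   b  
>* q0   q1  q0 
 * q1   q2  q1 
 * q2   q3  q2 
 * q3   q4  q3 
 * q4   q5  q4 
   q5   q5  q5 
(> = start, * = accepting)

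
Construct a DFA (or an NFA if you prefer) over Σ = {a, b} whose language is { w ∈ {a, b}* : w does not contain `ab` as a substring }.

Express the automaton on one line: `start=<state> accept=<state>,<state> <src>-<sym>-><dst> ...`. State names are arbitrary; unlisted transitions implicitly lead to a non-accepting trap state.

This is the complement of 'contains `ab`'. Use the same substring-matching states — q0 through q2 holding how much of `ab` has just been matched — but flip the accepting set: everything except the trap q2 accepts.
3 states suffice.
        a   b  
>* q0   q1  q0 
 * q1   q1  q2 
   q2   q2  q2 
(> = start, * = accepting)

start=q0 accept=q0,q1 q0-a->q1 q0-b->q0 q1-a->q1 q1-b->q2 q2-a->q2 q2-b->q2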